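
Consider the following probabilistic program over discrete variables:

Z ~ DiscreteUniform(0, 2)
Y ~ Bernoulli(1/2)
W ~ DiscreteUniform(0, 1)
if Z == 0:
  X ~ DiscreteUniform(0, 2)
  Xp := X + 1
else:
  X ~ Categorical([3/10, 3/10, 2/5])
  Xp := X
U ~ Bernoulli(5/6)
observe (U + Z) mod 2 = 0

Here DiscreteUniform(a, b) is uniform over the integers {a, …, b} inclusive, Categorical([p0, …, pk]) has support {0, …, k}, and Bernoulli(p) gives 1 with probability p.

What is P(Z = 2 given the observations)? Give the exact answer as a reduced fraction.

Enumerate traces; 36 have nonzero weight after conditioning:
  (Z=0, Y=0, W=0, X=0, U=0) weight 1/216
  (Z=0, Y=0, W=0, X=1, U=0) weight 1/216
  (Z=0, Y=0, W=0, X=2, U=0) weight 1/216
  (Z=0, Y=0, W=1, X=0, U=0) weight 1/216
  (Z=0, Y=0, W=1, X=1, U=0) weight 1/216
  (Z=0, Y=0, W=1, X=2, U=0) weight 1/216
  (Z=0, Y=1, W=0, X=0, U=0) weight 1/216
  (Z=0, Y=1, W=0, X=1, U=0) weight 1/216
  (Z=1, Y=0, W=0, X=0, U=1) weight 1/48
  (Z=2, Y=0, W=0, X=0, U=0) weight 1/240
  … 26 more
Group by Z:
  weight(Z=0) = 1/18
  weight(Z=1) = 5/18
  weight(Z=2) = 1/18
Total weight = 1/18 + 5/18 + 1/18 = 7/18
P(Z=0 | obs) = 1/18 / 7/18 = 1/7
P(Z=1 | obs) = 5/18 / 7/18 = 5/7
P(Z=2 | obs) = 1/18 / 7/18 = 1/7

P(Z = 2 | obs) = 1/7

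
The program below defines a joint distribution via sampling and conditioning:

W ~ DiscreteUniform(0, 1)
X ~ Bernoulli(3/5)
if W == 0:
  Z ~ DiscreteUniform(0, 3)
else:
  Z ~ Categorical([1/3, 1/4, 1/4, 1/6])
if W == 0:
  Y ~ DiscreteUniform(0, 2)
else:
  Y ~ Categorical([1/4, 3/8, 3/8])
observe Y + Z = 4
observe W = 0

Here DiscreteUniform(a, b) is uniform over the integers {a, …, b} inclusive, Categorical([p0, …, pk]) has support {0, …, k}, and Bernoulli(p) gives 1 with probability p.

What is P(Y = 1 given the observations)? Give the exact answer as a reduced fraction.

Enumerate traces; 4 have nonzero weight after conditioning:
  (W=0, X=0, Z=2, Y=2) weight 1/60
  (W=0, X=0, Z=3, Y=1) weight 1/60
  (W=0, X=1, Z=2, Y=2) weight 1/40
  (W=0, X=1, Z=3, Y=1) weight 1/40
Group by Y:
  weight(Y=1) = 1/24
  weight(Y=2) = 1/24
Total weight = 1/24 + 1/24 = 1/12
P(Y=1 | obs) = 1/24 / 1/12 = 1/2
P(Y=2 | obs) = 1/24 / 1/12 = 1/2

P(Y = 1 | obs) = 1/2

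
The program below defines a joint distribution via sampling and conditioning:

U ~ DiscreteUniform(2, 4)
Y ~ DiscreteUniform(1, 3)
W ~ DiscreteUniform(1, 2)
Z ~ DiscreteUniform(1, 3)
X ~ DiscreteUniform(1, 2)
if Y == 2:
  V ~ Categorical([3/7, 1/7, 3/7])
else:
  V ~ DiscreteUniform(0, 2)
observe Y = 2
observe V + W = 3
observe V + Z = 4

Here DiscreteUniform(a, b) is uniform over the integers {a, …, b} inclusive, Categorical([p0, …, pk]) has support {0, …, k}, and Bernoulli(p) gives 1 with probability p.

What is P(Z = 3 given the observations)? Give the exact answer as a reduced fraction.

P(Z = 3 | obs) = 1/4

Enumerate traces; 12 have nonzero weight after conditioning:
  (U=2, Y=2, W=1, Z=2, X=1, V=2) weight 1/252
  (U=2, Y=2, W=1, Z=2, X=2, V=2) weight 1/252
  (U=2, Y=2, W=2, Z=3, X=1, V=1) weight 1/756
  (U=2, Y=2, W=2, Z=3, X=2, V=1) weight 1/756
  (U=3, Y=2, W=1, Z=2, X=1, V=2) weight 1/252
  (U=3, Y=2, W=1, Z=2, X=2, V=2) weight 1/252
  (U=3, Y=2, W=2, Z=3, X=1, V=1) weight 1/756
  (U=3, Y=2, W=2, Z=3, X=2, V=1) weight 1/756
  … 4 more
Group by Z:
  weight(Z=2) = 1/42
  weight(Z=3) = 1/126
Total weight = 1/42 + 1/126 = 2/63
P(Z=2 | obs) = 1/42 / 2/63 = 3/4
P(Z=3 | obs) = 1/126 / 2/63 = 1/4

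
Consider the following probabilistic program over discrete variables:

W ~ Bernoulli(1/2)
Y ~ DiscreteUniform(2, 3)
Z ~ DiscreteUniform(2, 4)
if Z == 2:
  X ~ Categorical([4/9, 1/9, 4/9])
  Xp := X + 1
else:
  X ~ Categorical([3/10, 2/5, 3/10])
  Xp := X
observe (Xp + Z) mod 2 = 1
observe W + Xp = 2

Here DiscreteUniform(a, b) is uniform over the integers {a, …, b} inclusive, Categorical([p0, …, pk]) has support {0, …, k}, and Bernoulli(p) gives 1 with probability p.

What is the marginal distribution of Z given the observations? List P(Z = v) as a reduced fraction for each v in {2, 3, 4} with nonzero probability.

P(Z=2) = 40/103, P(Z=3) = 27/103, P(Z=4) = 36/103

Enumerate traces; 6 have nonzero weight after conditioning:
  (W=0, Y=2, Z=3, X=2) weight 1/40
  (W=0, Y=3, Z=3, X=2) weight 1/40
  (W=1, Y=2, Z=2, X=0) weight 1/27
  (W=1, Y=2, Z=4, X=1) weight 1/30
  (W=1, Y=3, Z=2, X=0) weight 1/27
  (W=1, Y=3, Z=4, X=1) weight 1/30
Group by Z:
  weight(Z=2) = 2/27
  weight(Z=3) = 1/20
  weight(Z=4) = 1/15
Total weight = 2/27 + 1/20 + 1/15 = 103/540
P(Z=2 | obs) = 2/27 / 103/540 = 40/103
P(Z=3 | obs) = 1/20 / 103/540 = 27/103
P(Z=4 | obs) = 1/15 / 103/540 = 36/103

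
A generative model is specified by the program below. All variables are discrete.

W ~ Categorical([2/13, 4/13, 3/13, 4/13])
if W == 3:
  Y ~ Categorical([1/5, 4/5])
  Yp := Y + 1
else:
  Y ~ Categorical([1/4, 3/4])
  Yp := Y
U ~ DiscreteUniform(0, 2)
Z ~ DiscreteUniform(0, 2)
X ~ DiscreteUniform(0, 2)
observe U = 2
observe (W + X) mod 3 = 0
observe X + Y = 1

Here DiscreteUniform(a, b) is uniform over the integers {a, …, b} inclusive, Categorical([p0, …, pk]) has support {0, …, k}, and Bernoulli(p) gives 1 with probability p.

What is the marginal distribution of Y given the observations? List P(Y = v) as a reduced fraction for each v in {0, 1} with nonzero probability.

Enumerate traces; 9 have nonzero weight after conditioning:
  (W=0, Y=1, U=2, Z=0, X=0) weight 1/234
  (W=0, Y=1, U=2, Z=1, X=0) weight 1/234
  (W=0, Y=1, U=2, Z=2, X=0) weight 1/234
  (W=2, Y=0, U=2, Z=0, X=1) weight 1/468
  (W=2, Y=0, U=2, Z=1, X=1) weight 1/468
  (W=2, Y=0, U=2, Z=2, X=1) weight 1/468
  (W=3, Y=1, U=2, Z=0, X=0) weight 16/1755
  (W=3, Y=1, U=2, Z=1, X=0) weight 16/1755
  … 1 more
Group by Y:
  weight(Y=0) = 1/156
  weight(Y=1) = 47/1170
Total weight = 1/156 + 47/1170 = 109/2340
P(Y=0 | obs) = 1/156 / 109/2340 = 15/109
P(Y=1 | obs) = 47/1170 / 109/2340 = 94/109

P(Y=0) = 15/109, P(Y=1) = 94/109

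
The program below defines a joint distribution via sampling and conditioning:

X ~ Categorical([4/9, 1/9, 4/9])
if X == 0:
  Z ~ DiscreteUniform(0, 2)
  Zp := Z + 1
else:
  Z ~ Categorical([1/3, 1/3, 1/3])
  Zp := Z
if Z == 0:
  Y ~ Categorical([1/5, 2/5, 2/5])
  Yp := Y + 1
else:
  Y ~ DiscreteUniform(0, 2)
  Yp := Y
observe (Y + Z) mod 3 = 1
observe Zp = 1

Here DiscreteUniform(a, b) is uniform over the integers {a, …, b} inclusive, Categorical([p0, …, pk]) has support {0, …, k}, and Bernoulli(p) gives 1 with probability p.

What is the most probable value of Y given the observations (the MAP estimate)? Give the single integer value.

argmax_v P(Y = v | obs) = 0

Enumerate traces; 3 have nonzero weight after conditioning:
  (X=0, Z=0, Y=1) weight 8/135
  (X=1, Z=1, Y=0) weight 1/81
  (X=2, Z=1, Y=0) weight 4/81
Group by Y:
  weight(Y=0) = 5/81
  weight(Y=1) = 8/135
Total weight = 5/81 + 8/135 = 49/405
P(Y=0 | obs) = 5/81 / 49/405 = 25/49
P(Y=1 | obs) = 8/135 / 49/405 = 24/49
argmax = 0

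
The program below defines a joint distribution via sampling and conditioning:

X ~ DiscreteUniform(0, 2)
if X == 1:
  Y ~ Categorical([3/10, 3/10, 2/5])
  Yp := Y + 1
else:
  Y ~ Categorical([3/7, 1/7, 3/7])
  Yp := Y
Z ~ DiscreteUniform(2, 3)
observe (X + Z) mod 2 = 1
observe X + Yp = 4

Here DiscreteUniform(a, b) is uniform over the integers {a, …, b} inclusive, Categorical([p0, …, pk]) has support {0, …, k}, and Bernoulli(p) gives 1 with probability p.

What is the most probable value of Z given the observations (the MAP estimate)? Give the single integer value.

Enumerate traces; 2 have nonzero weight after conditioning:
  (X=1, Y=2, Z=2) weight 1/15
  (X=2, Y=2, Z=3) weight 1/14
Group by Z:
  weight(Z=2) = 1/15
  weight(Z=3) = 1/14
Total weight = 1/15 + 1/14 = 29/210
P(Z=2 | obs) = 1/15 / 29/210 = 14/29
P(Z=3 | obs) = 1/14 / 29/210 = 15/29
argmax = 3

argmax_v P(Z = v | obs) = 3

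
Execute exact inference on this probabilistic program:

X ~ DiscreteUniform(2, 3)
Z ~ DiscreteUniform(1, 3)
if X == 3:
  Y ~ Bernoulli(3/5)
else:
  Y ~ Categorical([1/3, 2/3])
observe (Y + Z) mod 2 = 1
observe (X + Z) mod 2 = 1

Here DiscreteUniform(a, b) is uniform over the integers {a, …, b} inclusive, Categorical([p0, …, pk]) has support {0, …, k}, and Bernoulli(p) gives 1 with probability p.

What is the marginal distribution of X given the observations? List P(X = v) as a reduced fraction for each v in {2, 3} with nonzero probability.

P(X=2) = 10/19, P(X=3) = 9/19

Enumerate traces; 3 have nonzero weight after conditioning:
  (X=2, Z=1, Y=0) weight 1/18
  (X=2, Z=3, Y=0) weight 1/18
  (X=3, Z=2, Y=1) weight 1/10
Group by X:
  weight(X=2) = 1/9
  weight(X=3) = 1/10
Total weight = 1/9 + 1/10 = 19/90
P(X=2 | obs) = 1/9 / 19/90 = 10/19
P(X=3 | obs) = 1/10 / 19/90 = 9/19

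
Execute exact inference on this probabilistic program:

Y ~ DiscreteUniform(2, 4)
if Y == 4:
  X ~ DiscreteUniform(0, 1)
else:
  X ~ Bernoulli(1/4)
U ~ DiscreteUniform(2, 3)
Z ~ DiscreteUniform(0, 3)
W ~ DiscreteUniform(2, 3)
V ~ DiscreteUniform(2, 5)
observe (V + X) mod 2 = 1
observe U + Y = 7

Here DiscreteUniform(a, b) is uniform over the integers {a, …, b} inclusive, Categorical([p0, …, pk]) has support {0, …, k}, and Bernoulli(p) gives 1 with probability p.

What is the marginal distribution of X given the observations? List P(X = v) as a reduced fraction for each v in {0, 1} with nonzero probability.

Enumerate traces; 32 have nonzero weight after conditioning:
  (Y=4, X=0, U=3, Z=0, W=2, V=3) weight 1/384
  (Y=4, X=0, U=3, Z=0, W=2, V=5) weight 1/384
  (Y=4, X=0, U=3, Z=0, W=3, V=3) weight 1/384
  (Y=4, X=0, U=3, Z=0, W=3, V=5) weight 1/384
  (Y=4, X=0, U=3, Z=1, W=2, V=3) weight 1/384
  (Y=4, X=0, U=3, Z=1, W=2, V=5) weight 1/384
  (Y=4, X=0, U=3, Z=1, W=3, V=3) weight 1/384
  (Y=4, X=0, U=3, Z=1, W=3, V=5) weight 1/384
  (Y=4, X=1, U=3, Z=0, W=2, V=2) weight 1/384
  … 23 more
Group by X:
  weight(X=0) = 1/24
  weight(X=1) = 1/24
Total weight = 1/24 + 1/24 = 1/12
P(X=0 | obs) = 1/24 / 1/12 = 1/2
P(X=1 | obs) = 1/24 / 1/12 = 1/2

P(X=0) = 1/2, P(X=1) = 1/2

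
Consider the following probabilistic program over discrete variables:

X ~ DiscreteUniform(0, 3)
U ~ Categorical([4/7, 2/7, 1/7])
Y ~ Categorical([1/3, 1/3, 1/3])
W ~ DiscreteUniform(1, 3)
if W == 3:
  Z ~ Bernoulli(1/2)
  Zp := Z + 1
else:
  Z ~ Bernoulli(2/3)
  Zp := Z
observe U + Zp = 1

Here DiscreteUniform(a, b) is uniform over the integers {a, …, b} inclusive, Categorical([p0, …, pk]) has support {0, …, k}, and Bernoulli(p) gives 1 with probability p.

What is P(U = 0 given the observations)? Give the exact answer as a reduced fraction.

Enumerate traces; 60 have nonzero weight after conditioning:
  (X=0, U=0, Y=0, W=1, Z=1) weight 2/189
  (X=0, U=0, Y=0, W=2, Z=1) weight 2/189
  (X=0, U=0, Y=0, W=3, Z=0) weight 1/126
  (X=0, U=0, Y=1, W=1, Z=1) weight 2/189
  (X=0, U=0, Y=1, W=2, Z=1) weight 2/189
  (X=0, U=0, Y=1, W=3, Z=0) weight 1/126
  (X=0, U=0, Y=2, W=1, Z=1) weight 2/189
  (X=0, U=0, Y=2, W=2, Z=1) weight 2/189
  (X=0, U=1, Y=0, W=1, Z=0) weight 1/378
  … 51 more
Group by U:
  weight(U=0) = 22/63
  weight(U=1) = 4/63
Total weight = 22/63 + 4/63 = 26/63
P(U=0 | obs) = 22/63 / 26/63 = 11/13
P(U=1 | obs) = 4/63 / 26/63 = 2/13

P(U = 0 | obs) = 11/13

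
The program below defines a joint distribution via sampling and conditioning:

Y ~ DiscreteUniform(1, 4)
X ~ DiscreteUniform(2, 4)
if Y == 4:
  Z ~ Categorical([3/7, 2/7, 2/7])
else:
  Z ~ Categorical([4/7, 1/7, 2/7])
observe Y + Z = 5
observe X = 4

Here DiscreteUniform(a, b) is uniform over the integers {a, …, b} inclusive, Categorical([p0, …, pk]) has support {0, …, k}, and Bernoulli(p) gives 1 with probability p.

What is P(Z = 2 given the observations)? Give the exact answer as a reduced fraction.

Enumerate traces; 2 have nonzero weight after conditioning:
  (Y=3, X=4, Z=2) weight 1/42
  (Y=4, X=4, Z=1) weight 1/42
Group by Z:
  weight(Z=1) = 1/42
  weight(Z=2) = 1/42
Total weight = 1/42 + 1/42 = 1/21
P(Z=1 | obs) = 1/42 / 1/21 = 1/2
P(Z=2 | obs) = 1/42 / 1/21 = 1/2

P(Z = 2 | obs) = 1/2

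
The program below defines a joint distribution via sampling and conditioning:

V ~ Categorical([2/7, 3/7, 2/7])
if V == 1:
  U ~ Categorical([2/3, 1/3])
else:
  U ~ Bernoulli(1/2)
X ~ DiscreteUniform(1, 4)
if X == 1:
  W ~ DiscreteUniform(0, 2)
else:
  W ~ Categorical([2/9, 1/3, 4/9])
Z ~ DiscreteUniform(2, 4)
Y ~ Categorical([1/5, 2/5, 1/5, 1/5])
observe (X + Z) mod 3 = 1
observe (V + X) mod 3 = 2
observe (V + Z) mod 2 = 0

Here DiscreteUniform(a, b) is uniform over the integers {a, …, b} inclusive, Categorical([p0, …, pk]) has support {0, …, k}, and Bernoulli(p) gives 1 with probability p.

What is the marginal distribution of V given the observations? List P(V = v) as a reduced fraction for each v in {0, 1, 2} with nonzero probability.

Enumerate traces; 96 have nonzero weight after conditioning:
  (V=0, U=0, X=2, W=0, Z=2, Y=0) weight 1/1890
  (V=0, U=0, X=2, W=0, Z=2, Y=1) weight 1/945
  (V=0, U=0, X=2, W=0, Z=2, Y=2) weight 1/1890
  (V=0, U=0, X=2, W=0, Z=2, Y=3) weight 1/1890
  (V=0, U=0, X=2, W=1, Z=2, Y=0) weight 1/1260
  (V=0, U=0, X=2, W=1, Z=2, Y=1) weight 1/630
  (V=0, U=0, X=2, W=1, Z=2, Y=2) weight 1/1260
  (V=0, U=0, X=2, W=1, Z=2, Y=3) weight 1/1260
  (V=1, U=0, X=1, W=0, Z=3, Y=0) weight 1/630
  (V=2, U=0, X=3, W=0, Z=4, Y=0) weight 1/1890
  … 86 more
Group by V:
  weight(V=0) = 1/42
  weight(V=1) = 1/14
  weight(V=2) = 1/42
Total weight = 1/42 + 1/14 + 1/42 = 5/42
P(V=0 | obs) = 1/42 / 5/42 = 1/5
P(V=1 | obs) = 1/14 / 5/42 = 3/5
P(V=2 | obs) = 1/42 / 5/42 = 1/5

P(V=0) = 1/5, P(V=1) = 3/5, P(V=2) = 1/5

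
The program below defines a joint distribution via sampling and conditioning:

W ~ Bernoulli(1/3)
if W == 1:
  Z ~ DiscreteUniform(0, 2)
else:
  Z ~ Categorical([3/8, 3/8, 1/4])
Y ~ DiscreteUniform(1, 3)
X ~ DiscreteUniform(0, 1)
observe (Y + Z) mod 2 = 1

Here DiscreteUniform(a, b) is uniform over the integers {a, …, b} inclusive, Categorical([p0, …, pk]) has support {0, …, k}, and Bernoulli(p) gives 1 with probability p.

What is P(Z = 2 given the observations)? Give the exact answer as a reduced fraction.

Enumerate traces; 20 have nonzero weight after conditioning:
  (W=0, Z=0, Y=1, X=0) weight 1/24
  (W=0, Z=0, Y=1, X=1) weight 1/24
  (W=0, Z=0, Y=3, X=0) weight 1/24
  (W=0, Z=0, Y=3, X=1) weight 1/24
  (W=0, Z=1, Y=2, X=0) weight 1/24
  (W=0, Z=1, Y=2, X=1) weight 1/24
  (W=0, Z=2, Y=1, X=0) weight 1/36
  (W=0, Z=2, Y=1, X=1) weight 1/36
  … 12 more
Group by Z:
  weight(Z=0) = 13/54
  weight(Z=1) = 13/108
  weight(Z=2) = 5/27
Total weight = 13/54 + 13/108 + 5/27 = 59/108
P(Z=0 | obs) = 13/54 / 59/108 = 26/59
P(Z=1 | obs) = 13/108 / 59/108 = 13/59
P(Z=2 | obs) = 5/27 / 59/108 = 20/59

P(Z = 2 | obs) = 20/59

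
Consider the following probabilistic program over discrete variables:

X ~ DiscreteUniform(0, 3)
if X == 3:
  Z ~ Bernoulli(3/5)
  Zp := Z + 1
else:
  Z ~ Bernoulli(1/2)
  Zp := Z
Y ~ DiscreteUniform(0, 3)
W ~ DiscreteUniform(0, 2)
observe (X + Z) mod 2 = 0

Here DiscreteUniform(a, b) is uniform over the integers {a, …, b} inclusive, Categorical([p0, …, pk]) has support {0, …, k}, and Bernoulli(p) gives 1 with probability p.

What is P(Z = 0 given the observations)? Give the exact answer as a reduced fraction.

P(Z = 0 | obs) = 10/21

Enumerate traces; 48 have nonzero weight after conditioning:
  (X=0, Z=0, Y=0, W=0) weight 1/96
  (X=0, Z=0, Y=0, W=1) weight 1/96
  (X=0, Z=0, Y=0, W=2) weight 1/96
  (X=0, Z=0, Y=1, W=0) weight 1/96
  (X=0, Z=0, Y=1, W=1) weight 1/96
  (X=0, Z=0, Y=1, W=2) weight 1/96
  (X=0, Z=0, Y=2, W=0) weight 1/96
  (X=0, Z=0, Y=2, W=1) weight 1/96
  (X=1, Z=1, Y=0, W=0) weight 1/96
  … 39 more
Group by Z:
  weight(Z=0) = 1/4
  weight(Z=1) = 11/40
Total weight = 1/4 + 11/40 = 21/40
P(Z=0 | obs) = 1/4 / 21/40 = 10/21
P(Z=1 | obs) = 11/40 / 21/40 = 11/21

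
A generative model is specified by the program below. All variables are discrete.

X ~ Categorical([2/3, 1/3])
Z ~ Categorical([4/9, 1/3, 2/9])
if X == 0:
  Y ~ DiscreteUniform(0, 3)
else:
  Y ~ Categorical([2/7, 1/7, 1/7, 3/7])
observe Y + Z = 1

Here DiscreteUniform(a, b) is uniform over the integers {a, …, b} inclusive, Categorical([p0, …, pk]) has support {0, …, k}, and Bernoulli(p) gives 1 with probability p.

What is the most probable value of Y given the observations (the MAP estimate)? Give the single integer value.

Enumerate traces; 4 have nonzero weight after conditioning:
  (X=0, Z=0, Y=1) weight 2/27
  (X=0, Z=1, Y=0) weight 1/18
  (X=1, Z=0, Y=1) weight 4/189
  (X=1, Z=1, Y=0) weight 2/63
Group by Y:
  weight(Y=0) = 11/126
  weight(Y=1) = 2/21
Total weight = 11/126 + 2/21 = 23/126
P(Y=0 | obs) = 11/126 / 23/126 = 11/23
P(Y=1 | obs) = 2/21 / 23/126 = 12/23
argmax = 1

argmax_v P(Y = v | obs) = 1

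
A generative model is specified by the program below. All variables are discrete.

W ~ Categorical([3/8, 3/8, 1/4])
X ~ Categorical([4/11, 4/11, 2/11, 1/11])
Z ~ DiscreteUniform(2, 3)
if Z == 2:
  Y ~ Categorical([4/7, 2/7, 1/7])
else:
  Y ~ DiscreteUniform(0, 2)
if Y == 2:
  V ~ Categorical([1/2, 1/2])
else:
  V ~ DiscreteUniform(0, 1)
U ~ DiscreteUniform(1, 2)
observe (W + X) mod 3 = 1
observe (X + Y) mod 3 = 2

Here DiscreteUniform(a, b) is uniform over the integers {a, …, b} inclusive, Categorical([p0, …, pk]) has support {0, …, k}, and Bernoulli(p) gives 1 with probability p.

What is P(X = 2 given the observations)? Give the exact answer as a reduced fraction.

Enumerate traces; 32 have nonzero weight after conditioning:
  (W=0, X=1, Z=2, Y=1, V=0, U=1) weight 3/616
  (W=0, X=1, Z=2, Y=1, V=0, U=2) weight 3/616
  (W=0, X=1, Z=2, Y=1, V=1, U=1) weight 3/616
  (W=0, X=1, Z=2, Y=1, V=1, U=2) weight 3/616
  (W=0, X=1, Z=3, Y=1, V=0, U=1) weight 1/176
  (W=0, X=1, Z=3, Y=1, V=0, U=2) weight 1/176
  (W=0, X=1, Z=3, Y=1, V=1, U=1) weight 1/176
  (W=0, X=1, Z=3, Y=1, V=1, U=2) weight 1/176
  (W=1, X=0, Z=2, Y=2, V=0, U=1) weight 3/1232
  (W=1, X=3, Z=2, Y=2, V=0, U=1) weight 3/4928
  … 22 more
Group by X:
  weight(X=0) = 5/154
  weight(X=1) = 13/308
  weight(X=2) = 19/924
  weight(X=3) = 5/616
Total weight = 5/154 + 13/308 + 19/924 + 5/616 = 191/1848
P(X=0 | obs) = 5/154 / 191/1848 = 60/191
P(X=1 | obs) = 13/308 / 191/1848 = 78/191
P(X=2 | obs) = 19/924 / 191/1848 = 38/191
P(X=3 | obs) = 5/616 / 191/1848 = 15/191

P(X = 2 | obs) = 38/191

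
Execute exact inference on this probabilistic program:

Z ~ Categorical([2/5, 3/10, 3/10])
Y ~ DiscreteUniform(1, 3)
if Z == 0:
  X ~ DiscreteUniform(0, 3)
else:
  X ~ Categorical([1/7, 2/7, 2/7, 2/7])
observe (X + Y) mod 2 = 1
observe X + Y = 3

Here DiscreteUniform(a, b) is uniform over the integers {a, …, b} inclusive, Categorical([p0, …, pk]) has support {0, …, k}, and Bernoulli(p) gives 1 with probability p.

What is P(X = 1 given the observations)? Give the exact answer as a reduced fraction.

Enumerate traces; 9 have nonzero weight after conditioning:
  (Z=0, Y=1, X=2) weight 1/30
  (Z=0, Y=2, X=1) weight 1/30
  (Z=0, Y=3, X=0) weight 1/30
  (Z=1, Y=1, X=2) weight 1/35
  (Z=1, Y=2, X=1) weight 1/35
  (Z=1, Y=3, X=0) weight 1/70
  (Z=2, Y=1, X=2) weight 1/35
  (Z=2, Y=2, X=1) weight 1/35
  … 1 more
Group by X:
  weight(X=0) = 13/210
  weight(X=1) = 19/210
  weight(X=2) = 19/210
Total weight = 13/210 + 19/210 + 19/210 = 17/70
P(X=0 | obs) = 13/210 / 17/70 = 13/51
P(X=1 | obs) = 19/210 / 17/70 = 19/51
P(X=2 | obs) = 19/210 / 17/70 = 19/51

P(X = 1 | obs) = 19/51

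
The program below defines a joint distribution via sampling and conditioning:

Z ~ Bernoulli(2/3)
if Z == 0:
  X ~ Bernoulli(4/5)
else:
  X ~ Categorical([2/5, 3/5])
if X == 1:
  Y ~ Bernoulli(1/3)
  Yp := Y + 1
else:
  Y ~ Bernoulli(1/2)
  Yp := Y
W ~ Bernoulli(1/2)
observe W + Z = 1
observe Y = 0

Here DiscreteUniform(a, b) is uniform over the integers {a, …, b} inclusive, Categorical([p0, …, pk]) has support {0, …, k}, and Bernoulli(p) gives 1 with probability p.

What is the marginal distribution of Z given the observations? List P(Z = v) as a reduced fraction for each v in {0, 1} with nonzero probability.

Enumerate traces; 4 have nonzero weight after conditioning:
  (Z=0, X=0, Y=0, W=1) weight 1/60
  (Z=0, X=1, Y=0, W=1) weight 4/45
  (Z=1, X=0, Y=0, W=0) weight 1/15
  (Z=1, X=1, Y=0, W=0) weight 2/15
Group by Z:
  weight(Z=0) = 19/180
  weight(Z=1) = 1/5
Total weight = 19/180 + 1/5 = 11/36
P(Z=0 | obs) = 19/180 / 11/36 = 19/55
P(Z=1 | obs) = 1/5 / 11/36 = 36/55

P(Z=0) = 19/55, P(Z=1) = 36/55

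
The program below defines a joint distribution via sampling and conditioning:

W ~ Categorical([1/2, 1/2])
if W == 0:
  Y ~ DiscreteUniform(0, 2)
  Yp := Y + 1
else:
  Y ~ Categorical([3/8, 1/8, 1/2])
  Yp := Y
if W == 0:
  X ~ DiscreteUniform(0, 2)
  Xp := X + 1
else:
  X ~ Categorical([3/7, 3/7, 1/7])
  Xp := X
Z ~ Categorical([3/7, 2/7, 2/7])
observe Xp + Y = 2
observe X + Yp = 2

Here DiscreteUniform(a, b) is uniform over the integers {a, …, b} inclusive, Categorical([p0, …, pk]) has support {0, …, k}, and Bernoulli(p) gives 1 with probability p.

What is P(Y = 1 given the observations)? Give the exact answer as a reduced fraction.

Enumerate traces; 15 have nonzero weight after conditioning:
  (W=0, Y=0, X=1, Z=0) weight 1/42
  (W=0, Y=0, X=1, Z=1) weight 1/63
  (W=0, Y=0, X=1, Z=2) weight 1/63
  (W=0, Y=1, X=0, Z=0) weight 1/42
  (W=0, Y=1, X=0, Z=1) weight 1/63
  (W=0, Y=1, X=0, Z=2) weight 1/63
  (W=1, Y=0, X=2, Z=0) weight 9/784
  (W=1, Y=0, X=2, Z=1) weight 3/392
  (W=1, Y=2, X=0, Z=0) weight 9/196
  … 6 more
Group by Y:
  weight(Y=0) = 83/1008
  weight(Y=1) = 83/1008
  weight(Y=2) = 3/28
Total weight = 83/1008 + 83/1008 + 3/28 = 137/504
P(Y=0 | obs) = 83/1008 / 137/504 = 83/274
P(Y=1 | obs) = 83/1008 / 137/504 = 83/274
P(Y=2 | obs) = 3/28 / 137/504 = 54/137

P(Y = 1 | obs) = 83/274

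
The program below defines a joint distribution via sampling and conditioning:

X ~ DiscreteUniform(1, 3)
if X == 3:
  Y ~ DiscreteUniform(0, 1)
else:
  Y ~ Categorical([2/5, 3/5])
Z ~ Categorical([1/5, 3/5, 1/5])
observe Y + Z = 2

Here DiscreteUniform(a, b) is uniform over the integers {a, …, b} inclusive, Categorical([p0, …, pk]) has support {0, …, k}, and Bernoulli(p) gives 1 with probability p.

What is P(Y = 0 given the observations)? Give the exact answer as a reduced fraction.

P(Y = 0 | obs) = 13/64

Enumerate traces; 6 have nonzero weight after conditioning:
  (X=1, Y=0, Z=2) weight 2/75
  (X=1, Y=1, Z=1) weight 3/25
  (X=2, Y=0, Z=2) weight 2/75
  (X=2, Y=1, Z=1) weight 3/25
  (X=3, Y=0, Z=2) weight 1/30
  (X=3, Y=1, Z=1) weight 1/10
Group by Y:
  weight(Y=0) = 13/150
  weight(Y=1) = 17/50
Total weight = 13/150 + 17/50 = 32/75
P(Y=0 | obs) = 13/150 / 32/75 = 13/64
P(Y=1 | obs) = 17/50 / 32/75 = 51/64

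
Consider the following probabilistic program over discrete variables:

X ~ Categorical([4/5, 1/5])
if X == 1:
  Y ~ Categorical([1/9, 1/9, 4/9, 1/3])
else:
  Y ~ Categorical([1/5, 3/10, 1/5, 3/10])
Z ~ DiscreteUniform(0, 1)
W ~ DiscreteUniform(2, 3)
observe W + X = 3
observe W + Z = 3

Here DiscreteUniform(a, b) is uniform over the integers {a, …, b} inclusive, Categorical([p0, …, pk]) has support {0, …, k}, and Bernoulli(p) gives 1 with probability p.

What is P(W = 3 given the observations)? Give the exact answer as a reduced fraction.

Enumerate traces; 8 have nonzero weight after conditioning:
  (X=0, Y=0, Z=0, W=3) weight 1/25
  (X=0, Y=1, Z=0, W=3) weight 3/50
  (X=0, Y=2, Z=0, W=3) weight 1/25
  (X=0, Y=3, Z=0, W=3) weight 3/50
  (X=1, Y=0, Z=1, W=2) weight 1/180
  (X=1, Y=1, Z=1, W=2) weight 1/180
  (X=1, Y=2, Z=1, W=2) weight 1/45
  (X=1, Y=3, Z=1, W=2) weight 1/60
Group by W:
  weight(W=2) = 1/20
  weight(W=3) = 1/5
Total weight = 1/20 + 1/5 = 1/4
P(W=2 | obs) = 1/20 / 1/4 = 1/5
P(W=3 | obs) = 1/5 / 1/4 = 4/5

P(W = 3 | obs) = 4/5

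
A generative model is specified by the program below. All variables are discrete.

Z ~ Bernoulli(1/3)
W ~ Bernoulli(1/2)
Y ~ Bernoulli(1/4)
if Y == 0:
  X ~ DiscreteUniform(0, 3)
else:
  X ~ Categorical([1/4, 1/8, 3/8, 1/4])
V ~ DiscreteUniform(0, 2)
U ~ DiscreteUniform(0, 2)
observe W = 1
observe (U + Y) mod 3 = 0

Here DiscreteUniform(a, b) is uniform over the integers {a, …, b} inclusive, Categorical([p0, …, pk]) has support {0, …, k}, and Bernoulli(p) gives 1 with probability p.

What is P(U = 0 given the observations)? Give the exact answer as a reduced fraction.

Enumerate traces; 48 have nonzero weight after conditioning:
  (Z=0, W=1, Y=0, X=0, V=0, U=0) weight 1/144
  (Z=0, W=1, Y=0, X=0, V=1, U=0) weight 1/144
  (Z=0, W=1, Y=0, X=0, V=2, U=0) weight 1/144
  (Z=0, W=1, Y=0, X=1, V=0, U=0) weight 1/144
  (Z=0, W=1, Y=0, X=1, V=1, U=0) weight 1/144
  (Z=0, W=1, Y=0, X=1, V=2, U=0) weight 1/144
  (Z=0, W=1, Y=0, X=2, V=0, U=0) weight 1/144
  (Z=0, W=1, Y=0, X=2, V=1, U=0) weight 1/144
  (Z=0, W=1, Y=1, X=0, V=0, U=2) weight 1/432
  … 39 more
Group by U:
  weight(U=0) = 1/8
  weight(U=2) = 1/24
Total weight = 1/8 + 1/24 = 1/6
P(U=0 | obs) = 1/8 / 1/6 = 3/4
P(U=2 | obs) = 1/24 / 1/6 = 1/4

P(U = 0 | obs) = 3/4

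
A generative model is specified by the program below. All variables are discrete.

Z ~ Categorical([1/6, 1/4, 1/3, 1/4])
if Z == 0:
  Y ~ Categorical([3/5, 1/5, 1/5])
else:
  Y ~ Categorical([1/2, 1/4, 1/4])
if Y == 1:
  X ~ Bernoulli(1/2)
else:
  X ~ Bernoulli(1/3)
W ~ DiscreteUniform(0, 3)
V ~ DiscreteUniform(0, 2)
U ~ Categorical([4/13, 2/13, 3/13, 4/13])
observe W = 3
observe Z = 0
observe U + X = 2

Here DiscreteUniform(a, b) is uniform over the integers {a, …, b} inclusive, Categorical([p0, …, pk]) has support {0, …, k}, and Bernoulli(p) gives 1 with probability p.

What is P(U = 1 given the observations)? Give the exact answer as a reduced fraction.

Enumerate traces; 18 have nonzero weight after conditioning:
  (Z=0, Y=0, X=0, W=3, V=0, U=2) weight 1/780
  (Z=0, Y=0, X=0, W=3, V=1, U=2) weight 1/780
  (Z=0, Y=0, X=0, W=3, V=2, U=2) weight 1/780
  (Z=0, Y=0, X=1, W=3, V=0, U=1) weight 1/2340
  (Z=0, Y=0, X=1, W=3, V=1, U=1) weight 1/2340
  (Z=0, Y=0, X=1, W=3, V=2, U=1) weight 1/2340
  (Z=0, Y=1, X=0, W=3, V=0, U=2) weight 1/3120
  (Z=0, Y=1, X=0, W=3, V=1, U=2) weight 1/3120
  … 10 more
Group by U:
  weight(U=1) = 11/4680
  weight(U=2) = 19/3120
Total weight = 11/4680 + 19/3120 = 79/9360
P(U=1 | obs) = 11/4680 / 79/9360 = 22/79
P(U=2 | obs) = 19/3120 / 79/9360 = 57/79

P(U = 1 | obs) = 22/79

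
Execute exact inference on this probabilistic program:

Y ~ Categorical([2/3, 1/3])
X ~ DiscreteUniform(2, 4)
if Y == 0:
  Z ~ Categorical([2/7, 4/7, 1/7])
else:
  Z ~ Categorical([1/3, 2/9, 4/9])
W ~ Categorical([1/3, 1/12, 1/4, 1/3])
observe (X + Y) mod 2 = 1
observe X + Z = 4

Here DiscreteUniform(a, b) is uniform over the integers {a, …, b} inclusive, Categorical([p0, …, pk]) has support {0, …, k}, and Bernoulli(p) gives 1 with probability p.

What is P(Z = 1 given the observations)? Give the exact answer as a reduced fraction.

P(Z = 1 | obs) = 72/121

Enumerate traces; 12 have nonzero weight after conditioning:
  (Y=0, X=3, Z=1, W=0) weight 8/189
  (Y=0, X=3, Z=1, W=1) weight 2/189
  (Y=0, X=3, Z=1, W=2) weight 2/63
  (Y=0, X=3, Z=1, W=3) weight 8/189
  (Y=1, X=2, Z=2, W=0) weight 4/243
  (Y=1, X=2, Z=2, W=1) weight 1/243
  (Y=1, X=2, Z=2, W=2) weight 1/81
  (Y=1, X=2, Z=2, W=3) weight 4/243
  (Y=1, X=4, Z=0, W=0) weight 1/81
  … 3 more
Group by Z:
  weight(Z=0) = 1/27
  weight(Z=1) = 8/63
  weight(Z=2) = 4/81
Total weight = 1/27 + 8/63 + 4/81 = 121/567
P(Z=0 | obs) = 1/27 / 121/567 = 21/121
P(Z=1 | obs) = 8/63 / 121/567 = 72/121
P(Z=2 | obs) = 4/81 / 121/567 = 28/121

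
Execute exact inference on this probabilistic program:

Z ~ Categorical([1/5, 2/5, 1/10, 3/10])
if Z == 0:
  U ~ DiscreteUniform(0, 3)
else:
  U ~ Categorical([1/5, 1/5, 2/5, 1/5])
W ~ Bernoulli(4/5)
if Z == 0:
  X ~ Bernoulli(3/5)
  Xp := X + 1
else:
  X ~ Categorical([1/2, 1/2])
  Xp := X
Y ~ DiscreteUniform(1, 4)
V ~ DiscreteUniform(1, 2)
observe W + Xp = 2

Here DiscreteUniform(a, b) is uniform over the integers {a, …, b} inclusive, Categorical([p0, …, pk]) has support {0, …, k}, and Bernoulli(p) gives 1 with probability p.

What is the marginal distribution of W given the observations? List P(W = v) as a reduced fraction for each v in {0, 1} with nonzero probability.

Enumerate traces; 160 have nonzero weight after conditioning:
  (Z=0, U=0, W=0, X=1, Y=1, V=1) weight 3/4000
  (Z=0, U=0, W=0, X=1, Y=1, V=2) weight 3/4000
  (Z=0, U=0, W=0, X=1, Y=2, V=1) weight 3/4000
  (Z=0, U=0, W=0, X=1, Y=2, V=2) weight 3/4000
  (Z=0, U=0, W=0, X=1, Y=3, V=1) weight 3/4000
  (Z=0, U=0, W=0, X=1, Y=3, V=2) weight 3/4000
  (Z=0, U=0, W=0, X=1, Y=4, V=1) weight 3/4000
  (Z=0, U=0, W=0, X=1, Y=4, V=2) weight 3/4000
  (Z=0, U=0, W=1, X=0, Y=1, V=1) weight 1/500
  … 151 more
Group by W:
  weight(W=0) = 3/125
  weight(W=1) = 48/125
Total weight = 3/125 + 48/125 = 51/125
P(W=0 | obs) = 3/125 / 51/125 = 1/17
P(W=1 | obs) = 48/125 / 51/125 = 16/17

P(W=0) = 1/17, P(W=1) = 16/17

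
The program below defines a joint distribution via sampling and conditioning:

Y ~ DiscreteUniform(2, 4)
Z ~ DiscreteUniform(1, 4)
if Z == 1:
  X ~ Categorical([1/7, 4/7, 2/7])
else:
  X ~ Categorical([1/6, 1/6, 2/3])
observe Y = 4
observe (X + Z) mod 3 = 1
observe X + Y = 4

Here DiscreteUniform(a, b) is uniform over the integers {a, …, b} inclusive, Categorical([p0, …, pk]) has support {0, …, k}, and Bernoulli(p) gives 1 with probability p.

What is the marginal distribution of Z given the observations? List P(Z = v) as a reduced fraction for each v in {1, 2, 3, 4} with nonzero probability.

P(Z=1) = 6/13, P(Z=4) = 7/13

Enumerate traces; 2 have nonzero weight after conditioning:
  (Y=4, Z=1, X=0) weight 1/84
  (Y=4, Z=4, X=0) weight 1/72
Group by Z:
  weight(Z=1) = 1/84
  weight(Z=4) = 1/72
Total weight = 1/84 + 1/72 = 13/504
P(Z=1 | obs) = 1/84 / 13/504 = 6/13
P(Z=4 | obs) = 1/72 / 13/504 = 7/13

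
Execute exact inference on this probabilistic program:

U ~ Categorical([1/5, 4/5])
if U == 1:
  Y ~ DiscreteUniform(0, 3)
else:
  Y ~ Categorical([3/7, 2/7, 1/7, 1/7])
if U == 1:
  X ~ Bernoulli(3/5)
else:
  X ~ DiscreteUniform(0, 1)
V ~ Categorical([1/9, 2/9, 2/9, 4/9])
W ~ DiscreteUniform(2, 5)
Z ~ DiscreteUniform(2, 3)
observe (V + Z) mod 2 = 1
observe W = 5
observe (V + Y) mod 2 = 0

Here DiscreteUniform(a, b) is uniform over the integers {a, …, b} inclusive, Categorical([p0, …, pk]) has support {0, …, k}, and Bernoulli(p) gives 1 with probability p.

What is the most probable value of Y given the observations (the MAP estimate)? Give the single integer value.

Enumerate traces; 32 have nonzero weight after conditioning:
  (U=0, Y=0, X=0, V=0, W=5, Z=3) weight 1/1680
  (U=0, Y=0, X=0, V=2, W=5, Z=3) weight 1/840
  (U=0, Y=0, X=1, V=0, W=5, Z=3) weight 1/1680
  (U=0, Y=0, X=1, V=2, W=5, Z=3) weight 1/840
  (U=0, Y=1, X=0, V=1, W=5, Z=2) weight 1/1260
  (U=0, Y=1, X=0, V=3, W=5, Z=2) weight 1/630
  (U=0, Y=1, X=1, V=1, W=5, Z=2) weight 1/1260
  (U=0, Y=1, X=1, V=3, W=5, Z=2) weight 1/630
  (U=0, Y=2, X=0, V=0, W=5, Z=3) weight 1/5040
  (U=0, Y=3, X=0, V=1, W=5, Z=2) weight 1/2520
  … 22 more
Group by Y:
  weight(Y=0) = 1/84
  weight(Y=1) = 3/140
  weight(Y=2) = 1/105
  weight(Y=3) = 2/105
Total weight = 1/84 + 3/140 + 1/105 + 2/105 = 13/210
P(Y=0 | obs) = 1/84 / 13/210 = 5/26
P(Y=1 | obs) = 3/140 / 13/210 = 9/26
P(Y=2 | obs) = 1/105 / 13/210 = 2/13
P(Y=3 | obs) = 2/105 / 13/210 = 4/13
argmax = 1

argmax_v P(Y = v | obs) = 1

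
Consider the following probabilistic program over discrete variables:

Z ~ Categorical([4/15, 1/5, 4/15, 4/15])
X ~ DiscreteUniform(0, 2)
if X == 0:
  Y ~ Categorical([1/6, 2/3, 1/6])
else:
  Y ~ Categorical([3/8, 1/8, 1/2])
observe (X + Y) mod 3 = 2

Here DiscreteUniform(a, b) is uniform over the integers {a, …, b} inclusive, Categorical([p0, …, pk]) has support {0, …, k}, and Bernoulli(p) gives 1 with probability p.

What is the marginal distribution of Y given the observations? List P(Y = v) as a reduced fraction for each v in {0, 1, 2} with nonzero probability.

Enumerate traces; 12 have nonzero weight after conditioning:
  (Z=0, X=0, Y=2) weight 2/135
  (Z=0, X=1, Y=1) weight 1/90
  (Z=0, X=2, Y=0) weight 1/30
  (Z=1, X=0, Y=2) weight 1/90
  (Z=1, X=1, Y=1) weight 1/120
  (Z=1, X=2, Y=0) weight 1/40
  (Z=2, X=0, Y=2) weight 2/135
  (Z=2, X=1, Y=1) weight 1/90
  … 4 more
Group by Y:
  weight(Y=0) = 1/8
  weight(Y=1) = 1/24
  weight(Y=2) = 1/18
Total weight = 1/8 + 1/24 + 1/18 = 2/9
P(Y=0 | obs) = 1/8 / 2/9 = 9/16
P(Y=1 | obs) = 1/24 / 2/9 = 3/16
P(Y=2 | obs) = 1/18 / 2/9 = 1/4

P(Y=0) = 9/16, P(Y=1) = 3/16, P(Y=2) = 1/4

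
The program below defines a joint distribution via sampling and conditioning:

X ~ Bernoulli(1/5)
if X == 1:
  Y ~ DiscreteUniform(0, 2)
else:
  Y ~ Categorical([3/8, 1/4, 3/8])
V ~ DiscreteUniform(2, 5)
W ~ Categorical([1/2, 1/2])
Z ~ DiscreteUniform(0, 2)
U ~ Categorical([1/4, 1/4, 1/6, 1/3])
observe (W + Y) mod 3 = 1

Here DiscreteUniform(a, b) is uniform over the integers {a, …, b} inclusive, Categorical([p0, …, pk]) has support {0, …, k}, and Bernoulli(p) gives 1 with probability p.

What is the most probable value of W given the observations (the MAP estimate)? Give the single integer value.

Enumerate traces; 192 have nonzero weight after conditioning:
  (X=0, Y=0, V=2, W=1, Z=0, U=0) weight 1/320
  (X=0, Y=0, V=2, W=1, Z=0, U=1) weight 1/320
  (X=0, Y=0, V=2, W=1, Z=0, U=2) weight 1/480
  (X=0, Y=0, V=2, W=1, Z=0, U=3) weight 1/240
  (X=0, Y=0, V=2, W=1, Z=1, U=0) weight 1/320
  (X=0, Y=0, V=2, W=1, Z=1, U=1) weight 1/320
  (X=0, Y=0, V=2, W=1, Z=1, U=2) weight 1/480
  (X=0, Y=0, V=2, W=1, Z=1, U=3) weight 1/240
  (X=0, Y=1, V=2, W=0, Z=0, U=0) weight 1/480
  … 183 more
Group by W:
  weight(W=0) = 2/15
  weight(W=1) = 11/60
Total weight = 2/15 + 11/60 = 19/60
P(W=0 | obs) = 2/15 / 19/60 = 8/19
P(W=1 | obs) = 11/60 / 19/60 = 11/19
argmax = 1

argmax_v P(W = v | obs) = 1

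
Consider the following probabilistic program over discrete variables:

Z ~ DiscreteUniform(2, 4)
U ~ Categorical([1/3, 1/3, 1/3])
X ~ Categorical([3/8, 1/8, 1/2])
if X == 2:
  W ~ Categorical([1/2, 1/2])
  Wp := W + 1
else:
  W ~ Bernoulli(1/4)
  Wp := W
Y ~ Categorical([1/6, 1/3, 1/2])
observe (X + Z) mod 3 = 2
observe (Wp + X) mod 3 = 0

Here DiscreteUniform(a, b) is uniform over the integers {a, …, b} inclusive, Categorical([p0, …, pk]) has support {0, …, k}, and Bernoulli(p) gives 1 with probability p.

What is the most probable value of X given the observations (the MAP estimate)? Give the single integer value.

Enumerate traces; 18 have nonzero weight after conditioning:
  (Z=2, U=0, X=0, W=0, Y=0) weight 1/192
  (Z=2, U=0, X=0, W=0, Y=1) weight 1/96
  (Z=2, U=0, X=0, W=0, Y=2) weight 1/64
  (Z=2, U=1, X=0, W=0, Y=0) weight 1/192
  (Z=2, U=1, X=0, W=0, Y=1) weight 1/96
  (Z=2, U=1, X=0, W=0, Y=2) weight 1/64
  (Z=2, U=2, X=0, W=0, Y=0) weight 1/192
  (Z=2, U=2, X=0, W=0, Y=1) weight 1/96
  (Z=3, U=0, X=2, W=0, Y=0) weight 1/216
  … 9 more
Group by X:
  weight(X=0) = 3/32
  weight(X=2) = 1/12
Total weight = 3/32 + 1/12 = 17/96
P(X=0 | obs) = 3/32 / 17/96 = 9/17
P(X=2 | obs) = 1/12 / 17/96 = 8/17
argmax = 0

argmax_v P(X = v | obs) = 0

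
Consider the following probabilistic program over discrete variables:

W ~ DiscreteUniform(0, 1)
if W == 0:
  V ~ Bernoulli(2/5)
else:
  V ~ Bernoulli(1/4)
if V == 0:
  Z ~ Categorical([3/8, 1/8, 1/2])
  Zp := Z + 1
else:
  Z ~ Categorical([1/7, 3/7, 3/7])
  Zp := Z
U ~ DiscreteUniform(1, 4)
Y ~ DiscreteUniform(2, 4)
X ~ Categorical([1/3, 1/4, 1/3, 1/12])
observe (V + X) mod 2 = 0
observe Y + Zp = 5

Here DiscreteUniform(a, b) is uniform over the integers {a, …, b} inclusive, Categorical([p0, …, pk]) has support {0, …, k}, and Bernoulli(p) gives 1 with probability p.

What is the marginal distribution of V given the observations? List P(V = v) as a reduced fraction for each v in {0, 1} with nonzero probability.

P(V=0) = 63/76, P(V=1) = 13/76

Enumerate traces; 80 have nonzero weight after conditioning:
  (W=0, V=0, Z=0, U=1, Y=4, X=0) weight 1/320
  (W=0, V=0, Z=0, U=1, Y=4, X=2) weight 1/320
  (W=0, V=0, Z=0, U=2, Y=4, X=0) weight 1/320
  (W=0, V=0, Z=0, U=2, Y=4, X=2) weight 1/320
  (W=0, V=0, Z=0, U=3, Y=4, X=0) weight 1/320
  (W=0, V=0, Z=0, U=3, Y=4, X=2) weight 1/320
  (W=0, V=0, Z=0, U=4, Y=4, X=0) weight 1/320
  (W=0, V=0, Z=0, U=4, Y=4, X=2) weight 1/320
  (W=0, V=1, Z=1, U=1, Y=4, X=1) weight 1/560
  … 71 more
Group by V:
  weight(V=0) = 3/20
  weight(V=1) = 13/420
Total weight = 3/20 + 13/420 = 19/105
P(V=0 | obs) = 3/20 / 19/105 = 63/76
P(V=1 | obs) = 13/420 / 19/105 = 13/76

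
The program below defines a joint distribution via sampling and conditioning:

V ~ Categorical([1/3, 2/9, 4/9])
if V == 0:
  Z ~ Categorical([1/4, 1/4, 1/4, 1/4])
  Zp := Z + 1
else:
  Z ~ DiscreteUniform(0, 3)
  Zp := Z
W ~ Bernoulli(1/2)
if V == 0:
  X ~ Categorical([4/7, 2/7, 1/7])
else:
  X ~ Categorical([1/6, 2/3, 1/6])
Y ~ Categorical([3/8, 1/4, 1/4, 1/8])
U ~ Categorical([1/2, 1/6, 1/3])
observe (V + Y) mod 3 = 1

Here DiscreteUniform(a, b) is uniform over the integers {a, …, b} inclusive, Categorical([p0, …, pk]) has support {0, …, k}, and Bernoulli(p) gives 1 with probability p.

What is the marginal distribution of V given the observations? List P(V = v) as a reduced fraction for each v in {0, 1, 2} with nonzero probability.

Enumerate traces; 288 have nonzero weight after conditioning:
  (V=0, Z=0, W=0, X=0, Y=1, U=0) weight 1/336
  (V=0, Z=0, W=0, X=0, Y=1, U=1) weight 1/1008
  (V=0, Z=0, W=0, X=0, Y=1, U=2) weight 1/504
  (V=0, Z=0, W=0, X=1, Y=1, U=0) weight 1/672
  (V=0, Z=0, W=0, X=1, Y=1, U=1) weight 1/2016
  (V=0, Z=0, W=0, X=1, Y=1, U=2) weight 1/1008
  (V=0, Z=0, W=0, X=2, Y=1, U=0) weight 1/1344
  (V=0, Z=0, W=0, X=2, Y=1, U=1) weight 1/4032
  (V=1, Z=0, W=0, X=0, Y=0, U=0) weight 1/1152
  (V=2, Z=0, W=0, X=0, Y=2, U=0) weight 1/864
  … 278 more
Group by V:
  weight(V=0) = 1/12
  weight(V=1) = 1/9
  weight(V=2) = 1/9
Total weight = 1/12 + 1/9 + 1/9 = 11/36
P(V=0 | obs) = 1/12 / 11/36 = 3/11
P(V=1 | obs) = 1/9 / 11/36 = 4/11
P(V=2 | obs) = 1/9 / 11/36 = 4/11

P(V=0) = 3/11, P(V=1) = 4/11, P(V=2) = 4/11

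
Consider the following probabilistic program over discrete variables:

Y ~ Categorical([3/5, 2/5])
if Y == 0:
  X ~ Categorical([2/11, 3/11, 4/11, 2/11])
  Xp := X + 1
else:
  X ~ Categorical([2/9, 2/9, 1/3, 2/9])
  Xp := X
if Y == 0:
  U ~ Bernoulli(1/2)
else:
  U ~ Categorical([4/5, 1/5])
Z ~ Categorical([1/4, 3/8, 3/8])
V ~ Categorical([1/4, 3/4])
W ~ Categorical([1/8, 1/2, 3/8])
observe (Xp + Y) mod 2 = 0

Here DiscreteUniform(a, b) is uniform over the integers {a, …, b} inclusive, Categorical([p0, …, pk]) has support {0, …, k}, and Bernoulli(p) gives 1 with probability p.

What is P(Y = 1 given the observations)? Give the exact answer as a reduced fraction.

Enumerate traces; 144 have nonzero weight after conditioning:
  (Y=0, X=1, U=0, Z=0, V=0, W=0) weight 9/14080
  (Y=0, X=1, U=0, Z=0, V=0, W=1) weight 9/3520
  (Y=0, X=1, U=0, Z=0, V=0, W=2) weight 27/14080
  (Y=0, X=1, U=0, Z=0, V=1, W=0) weight 27/14080
  (Y=0, X=1, U=0, Z=0, V=1, W=1) weight 27/3520
  (Y=0, X=1, U=0, Z=0, V=1, W=2) weight 81/14080
  (Y=0, X=1, U=0, Z=1, V=0, W=0) weight 27/28160
  (Y=0, X=1, U=0, Z=1, V=0, W=1) weight 27/7040
  (Y=1, X=1, U=0, Z=0, V=0, W=0) weight 1/1800
  … 135 more
Group by Y:
  weight(Y=0) = 3/11
  weight(Y=1) = 8/45
Total weight = 3/11 + 8/45 = 223/495
P(Y=0 | obs) = 3/11 / 223/495 = 135/223
P(Y=1 | obs) = 8/45 / 223/495 = 88/223

P(Y = 1 | obs) = 88/223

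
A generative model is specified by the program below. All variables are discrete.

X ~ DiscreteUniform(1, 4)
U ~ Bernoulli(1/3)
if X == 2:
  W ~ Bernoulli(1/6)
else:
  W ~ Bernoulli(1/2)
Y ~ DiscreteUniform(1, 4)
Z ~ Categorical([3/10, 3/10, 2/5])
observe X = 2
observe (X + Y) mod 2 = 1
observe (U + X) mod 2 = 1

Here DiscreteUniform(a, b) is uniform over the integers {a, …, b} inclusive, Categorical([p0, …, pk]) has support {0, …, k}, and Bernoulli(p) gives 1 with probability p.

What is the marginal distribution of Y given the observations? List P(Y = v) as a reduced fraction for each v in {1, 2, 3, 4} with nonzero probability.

Enumerate traces; 12 have nonzero weight after conditioning:
  (X=2, U=1, W=0, Y=1, Z=0) weight 1/192
  (X=2, U=1, W=0, Y=1, Z=1) weight 1/192
  (X=2, U=1, W=0, Y=1, Z=2) weight 1/144
  (X=2, U=1, W=0, Y=3, Z=0) weight 1/192
  (X=2, U=1, W=0, Y=3, Z=1) weight 1/192
  (X=2, U=1, W=0, Y=3, Z=2) weight 1/144
  (X=2, U=1, W=1, Y=1, Z=0) weight 1/960
  (X=2, U=1, W=1, Y=1, Z=1) weight 1/960
  … 4 more
Group by Y:
  weight(Y=1) = 1/48
  weight(Y=3) = 1/48
Total weight = 1/48 + 1/48 = 1/24
P(Y=1 | obs) = 1/48 / 1/24 = 1/2
P(Y=3 | obs) = 1/48 / 1/24 = 1/2

P(Y=1) = 1/2, P(Y=3) = 1/2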